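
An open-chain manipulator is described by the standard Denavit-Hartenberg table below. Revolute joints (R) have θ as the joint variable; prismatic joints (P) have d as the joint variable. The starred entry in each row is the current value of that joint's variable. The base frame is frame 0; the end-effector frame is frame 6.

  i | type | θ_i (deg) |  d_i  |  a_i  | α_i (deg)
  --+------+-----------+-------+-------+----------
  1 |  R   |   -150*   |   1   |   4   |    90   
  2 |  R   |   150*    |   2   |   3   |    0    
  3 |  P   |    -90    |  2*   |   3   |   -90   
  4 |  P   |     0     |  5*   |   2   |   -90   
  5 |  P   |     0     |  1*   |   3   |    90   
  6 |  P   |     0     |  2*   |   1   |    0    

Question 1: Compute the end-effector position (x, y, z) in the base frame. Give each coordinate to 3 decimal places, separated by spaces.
-1.361 2.678 13.794

after link 1: o_1 = (-3.4641, -2.0000, 1.0000)
after link 2: o_2 = (-2.2141, 1.0311, 2.5000)
after link 3: o_3 = (-4.5131, 2.0131, 5.0981)
after link 4: o_4 = (-1.6292, 3.6782, 9.3301)
after link 5: o_5 = (-2.4282, 2.0622, 11.9282)
after link 6: o_6 = (-1.3612, 2.6782, 13.7942)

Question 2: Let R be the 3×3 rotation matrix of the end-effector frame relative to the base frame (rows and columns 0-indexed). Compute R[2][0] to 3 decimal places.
0.866

End-effector x-axis (col 0 of R) = (-0.4330,-0.2500,0.8660)
R[2][0] = 0.8660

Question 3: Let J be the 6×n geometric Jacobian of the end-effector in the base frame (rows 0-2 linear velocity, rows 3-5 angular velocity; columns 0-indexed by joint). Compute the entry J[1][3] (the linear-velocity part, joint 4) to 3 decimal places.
prismatic axis z_3 = (0.7500,0.4330,0.5000)
J_v[:, 3] = z_3; J_ω[:, 3] = (0,0,0)
entry J[1][3] = 0.4330

0.433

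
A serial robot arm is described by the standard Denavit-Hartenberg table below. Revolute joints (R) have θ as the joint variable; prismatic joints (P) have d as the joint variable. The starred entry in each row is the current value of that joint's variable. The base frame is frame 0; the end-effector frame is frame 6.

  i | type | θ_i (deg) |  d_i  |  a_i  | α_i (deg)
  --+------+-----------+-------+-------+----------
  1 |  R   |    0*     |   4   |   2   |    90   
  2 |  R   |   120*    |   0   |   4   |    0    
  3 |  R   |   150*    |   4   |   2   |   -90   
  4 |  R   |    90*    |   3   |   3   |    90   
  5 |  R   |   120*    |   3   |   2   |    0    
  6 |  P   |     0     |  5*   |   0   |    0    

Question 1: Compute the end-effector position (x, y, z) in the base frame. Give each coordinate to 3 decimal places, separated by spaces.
after link 1: o_1 = (2.0000, 0.0000, 4.0000)
after link 2: o_2 = (0.0000, 0.0000, 7.4641)
after link 3: o_3 = (0.0000, -4.0000, 5.4641)
after link 4: o_4 = (3.0000, -1.0000, 5.4641)
after link 5: o_5 = (4.7321, -2.0000, 2.4641)
after link 6: o_6 = (4.7321, -2.0000, -2.5359)

4.732 -2.000 -2.536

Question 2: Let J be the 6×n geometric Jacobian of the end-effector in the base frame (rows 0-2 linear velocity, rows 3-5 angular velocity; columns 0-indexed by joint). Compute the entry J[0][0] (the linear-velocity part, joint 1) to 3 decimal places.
axis z_0 = ẑ; lever o_n−o_0 = (4.7321,-2.0000,-2.5359)
cross product → J_v[:, 0] = (2.0000,4.7321,-0.0000)
J_ω[:, 0] = z_0
entry J[0][0] = 2.0000

2.000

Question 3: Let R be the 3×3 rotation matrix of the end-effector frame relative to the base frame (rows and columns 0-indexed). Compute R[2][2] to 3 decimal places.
-1.000

End-effector z-axis (col 2 of R) = (-0.0000,-0.0000,-1.0000)
R[2][2] = -1.0000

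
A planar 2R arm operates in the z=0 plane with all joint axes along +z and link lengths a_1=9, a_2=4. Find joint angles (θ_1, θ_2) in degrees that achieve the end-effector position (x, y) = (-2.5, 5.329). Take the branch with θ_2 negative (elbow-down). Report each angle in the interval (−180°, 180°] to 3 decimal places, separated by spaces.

cos θ_2 = (34.6482−9²−4²)/(2·9·4) = -0.8660; θ_2 = -149.9967° (elbow-down)
β = atan2(5.3290,-2.5000) = 115.1327°; ψ = atan2(-2.0002,5.5360) = -19.8651°
θ_1 = β − ψ = 134.9979°

134.998 -149.997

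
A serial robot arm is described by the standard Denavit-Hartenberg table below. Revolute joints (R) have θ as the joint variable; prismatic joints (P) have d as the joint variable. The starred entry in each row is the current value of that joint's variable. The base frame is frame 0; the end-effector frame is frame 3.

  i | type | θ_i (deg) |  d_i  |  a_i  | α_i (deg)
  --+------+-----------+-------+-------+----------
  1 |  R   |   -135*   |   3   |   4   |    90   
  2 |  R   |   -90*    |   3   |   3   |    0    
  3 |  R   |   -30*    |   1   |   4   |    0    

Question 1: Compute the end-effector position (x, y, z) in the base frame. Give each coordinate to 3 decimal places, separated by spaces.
after link 1: o_1 = (-2.8284, -2.8284, 3.0000)
after link 2: o_2 = (-4.9497, -0.7071, 0.0000)
after link 3: o_3 = (-4.2426, 1.4142, -3.4641)

-4.243 1.414 -3.464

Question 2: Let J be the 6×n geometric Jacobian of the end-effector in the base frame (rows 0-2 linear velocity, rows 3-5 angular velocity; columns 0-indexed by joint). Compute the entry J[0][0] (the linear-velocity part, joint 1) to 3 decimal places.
-1.414

axis z_0 = ẑ; lever o_n−o_0 = (-4.2426,1.4142,-3.4641)
cross product → J_v[:, 0] = (-1.4142,-4.2426,0.0000)
J_ω[:, 0] = z_0
entry J[0][0] = -1.4142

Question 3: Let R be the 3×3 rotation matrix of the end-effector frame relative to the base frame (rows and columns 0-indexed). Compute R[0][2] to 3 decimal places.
-0.707

End-effector z-axis (col 2 of R) = (-0.7071,0.7071,0.0000)
R[0][2] = -0.7071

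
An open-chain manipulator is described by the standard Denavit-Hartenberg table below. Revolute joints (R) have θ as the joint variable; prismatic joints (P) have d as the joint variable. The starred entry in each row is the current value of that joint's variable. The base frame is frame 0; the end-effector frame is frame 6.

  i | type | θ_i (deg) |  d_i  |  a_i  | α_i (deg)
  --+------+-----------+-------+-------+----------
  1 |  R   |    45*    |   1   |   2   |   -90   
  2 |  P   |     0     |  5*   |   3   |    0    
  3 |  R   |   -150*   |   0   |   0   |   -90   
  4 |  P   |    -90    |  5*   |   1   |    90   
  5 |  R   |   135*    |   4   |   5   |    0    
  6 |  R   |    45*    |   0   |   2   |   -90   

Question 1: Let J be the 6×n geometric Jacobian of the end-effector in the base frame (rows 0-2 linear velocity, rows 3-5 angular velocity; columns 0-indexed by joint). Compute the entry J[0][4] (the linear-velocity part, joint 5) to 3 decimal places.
0.543

axis z_4 = (0.6124,0.6124,-0.5000); lever o_n−o_4 = (7.6137,-0.2147,1.0619)
cross product → J_v[:, 4] = (0.5429,-4.4571,-4.7939)
J_ω[:, 4] = z_4
entry J[0][4] = 0.5429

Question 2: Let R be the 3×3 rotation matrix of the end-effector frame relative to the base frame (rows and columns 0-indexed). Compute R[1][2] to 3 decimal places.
-0.354

End-effector z-axis (col 2 of R) = (-0.3536,-0.3536,-0.8660)
R[1][2] = -0.3536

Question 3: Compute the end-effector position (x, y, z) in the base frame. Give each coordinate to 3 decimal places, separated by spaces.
8.674 9.331 6.392

after link 1: o_1 = (1.4142, 1.4142, 1.0000)
after link 2: o_2 = (0.0000, 7.0711, 1.0000)
after link 3: o_3 = (0.0000, 7.0711, 1.0000)
after link 4: o_4 = (1.0607, 9.5459, 5.3301)
after link 5: o_5 = (7.2601, 10.7454, 6.3920)
after link 6: o_6 = (8.6744, 9.3312, 6.3920)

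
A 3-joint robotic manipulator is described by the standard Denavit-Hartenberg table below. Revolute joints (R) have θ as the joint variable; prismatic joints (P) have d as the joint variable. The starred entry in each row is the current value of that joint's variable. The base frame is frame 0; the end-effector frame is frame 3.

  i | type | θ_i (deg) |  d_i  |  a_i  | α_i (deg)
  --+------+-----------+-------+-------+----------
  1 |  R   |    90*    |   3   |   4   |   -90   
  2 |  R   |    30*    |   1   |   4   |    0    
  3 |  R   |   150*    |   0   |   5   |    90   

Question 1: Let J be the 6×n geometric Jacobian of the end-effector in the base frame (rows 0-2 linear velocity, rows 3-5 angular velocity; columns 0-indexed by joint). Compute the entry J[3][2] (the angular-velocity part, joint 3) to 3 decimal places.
-1.000

axis z_2 = (-1.0000,0.0000,0.0000); lever o_n−o_2 = (-0.0000,-5.0000,0.0000)
cross product → J_v[:, 2] = (0.0000,-0.0000,5.0000)
J_ω[:, 2] = z_2
entry J[3][2] = -1.0000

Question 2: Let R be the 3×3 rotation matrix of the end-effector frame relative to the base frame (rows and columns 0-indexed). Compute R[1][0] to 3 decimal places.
End-effector x-axis (col 0 of R) = (-0.0000,-1.0000,0.0000)
R[1][0] = -1.0000

-1.000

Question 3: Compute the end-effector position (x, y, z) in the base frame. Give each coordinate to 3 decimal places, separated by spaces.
after link 1: o_1 = (0.0000, 4.0000, 3.0000)
after link 2: o_2 = (-1.0000, 7.4641, 1.0000)
after link 3: o_3 = (-1.0000, 2.4641, 1.0000)

-1.000 2.464 1.000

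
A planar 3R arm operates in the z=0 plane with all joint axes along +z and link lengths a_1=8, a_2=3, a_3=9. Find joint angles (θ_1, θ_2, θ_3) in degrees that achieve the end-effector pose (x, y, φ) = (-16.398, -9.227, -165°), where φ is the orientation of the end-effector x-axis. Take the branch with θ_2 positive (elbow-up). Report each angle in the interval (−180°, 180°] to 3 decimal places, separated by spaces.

-150.001 45.003 -60.002

wrist centre = target − a_3·(cos φ, sin φ) = (-7.7047, -6.8976)
cos θ_2 = (106.9392−8²−3²)/(2·8·3) = 0.7071; θ_2 = 45.0033° (elbow-up)
β = atan2(-6.8976,-7.7047) = -138.1634°; ψ = atan2(2.1214,10.1212) = 11.8380°
θ_1 = β − ψ = -150.0014°
θ_3 = φ − θ_1 − θ_2 = -60.0018° (wrapped to (-180°,180°])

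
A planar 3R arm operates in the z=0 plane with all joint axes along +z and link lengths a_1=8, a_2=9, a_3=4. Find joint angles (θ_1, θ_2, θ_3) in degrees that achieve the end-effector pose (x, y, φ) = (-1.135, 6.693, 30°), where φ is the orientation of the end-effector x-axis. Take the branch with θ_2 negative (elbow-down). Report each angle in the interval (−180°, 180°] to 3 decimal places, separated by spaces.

wrist centre = target − a_3·(cos φ, sin φ) = (-4.5991, 4.6930)
cos θ_2 = (43.1760−8²−9²)/(2·8·9) = -0.7071; θ_2 = -135.0004° (elbow-down)
β = atan2(4.6930,-4.5991) = 134.4210°; ψ = atan2(-6.3639,1.6360) = -75.5829°
θ_1 = β − ψ = 210.0040°
θ_3 = φ − θ_1 − θ_2 = -45.0036° (wrapped to (-180°,180°])

-149.996 -135.000 -45.004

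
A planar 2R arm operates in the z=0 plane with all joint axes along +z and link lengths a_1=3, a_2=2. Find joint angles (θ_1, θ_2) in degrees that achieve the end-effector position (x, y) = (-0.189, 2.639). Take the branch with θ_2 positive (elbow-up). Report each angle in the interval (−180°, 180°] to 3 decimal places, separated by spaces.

cos θ_2 = (7.0000−3²−2²)/(2·3·2) = -0.5000; θ_2 = 119.9998° (elbow-up)
β = atan2(2.6390,-0.1890) = 94.0964°; ψ = atan2(1.7321,2.0000) = 40.8934°
θ_1 = β − ψ = 53.2031°

53.203 120.000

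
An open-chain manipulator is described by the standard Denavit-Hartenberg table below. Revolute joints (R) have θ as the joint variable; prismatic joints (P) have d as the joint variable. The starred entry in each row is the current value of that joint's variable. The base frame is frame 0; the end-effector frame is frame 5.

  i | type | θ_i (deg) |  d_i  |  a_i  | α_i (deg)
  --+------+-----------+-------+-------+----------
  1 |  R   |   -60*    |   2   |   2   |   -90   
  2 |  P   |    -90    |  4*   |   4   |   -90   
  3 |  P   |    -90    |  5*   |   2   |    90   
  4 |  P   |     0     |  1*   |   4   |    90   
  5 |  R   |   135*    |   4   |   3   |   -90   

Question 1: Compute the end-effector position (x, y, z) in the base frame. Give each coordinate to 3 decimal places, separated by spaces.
after link 1: o_1 = (1.0000, -1.7321, 2.0000)
after link 2: o_2 = (4.4641, 0.2679, 6.0000)
after link 3: o_3 = (8.6962, -3.0622, 6.0000)
after link 4: o_4 = (12.1603, -1.0622, 5.0000)
after link 5: o_5 = (8.3231, 1.3413, 2.8787)

8.323 1.341 2.879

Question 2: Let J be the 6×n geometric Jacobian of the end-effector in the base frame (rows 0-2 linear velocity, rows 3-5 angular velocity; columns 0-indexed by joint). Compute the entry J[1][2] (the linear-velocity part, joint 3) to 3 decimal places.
-0.866

prismatic axis z_2 = (0.5000,-0.8660,-0.0000)
J_v[:, 2] = z_2; J_ω[:, 2] = (0,0,0)
entry J[1][2] = -0.8660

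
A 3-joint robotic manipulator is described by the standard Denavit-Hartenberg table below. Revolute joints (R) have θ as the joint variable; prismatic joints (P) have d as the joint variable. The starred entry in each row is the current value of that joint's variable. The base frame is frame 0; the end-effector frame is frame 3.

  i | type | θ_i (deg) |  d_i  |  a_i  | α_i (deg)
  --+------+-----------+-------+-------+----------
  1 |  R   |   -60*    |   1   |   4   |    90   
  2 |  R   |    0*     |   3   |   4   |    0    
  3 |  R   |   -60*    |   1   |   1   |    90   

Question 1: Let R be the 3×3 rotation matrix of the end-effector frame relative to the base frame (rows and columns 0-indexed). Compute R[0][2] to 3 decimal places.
End-effector z-axis (col 2 of R) = (-0.4330,0.7500,-0.5000)
R[0][2] = -0.4330

-0.433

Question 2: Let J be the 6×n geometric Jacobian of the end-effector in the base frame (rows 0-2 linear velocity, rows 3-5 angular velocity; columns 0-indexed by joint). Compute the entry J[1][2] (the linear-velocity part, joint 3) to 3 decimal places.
-0.750

axis z_2 = (-0.8660,-0.5000,0.0000); lever o_n−o_2 = (-0.6160,-0.9330,-0.8660)
cross product → J_v[:, 2] = (0.4330,-0.7500,0.5000)
J_ω[:, 2] = z_2
entry J[1][2] = -0.7500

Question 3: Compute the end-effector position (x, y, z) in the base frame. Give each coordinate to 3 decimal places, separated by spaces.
after link 1: o_1 = (2.0000, -3.4641, 1.0000)
after link 2: o_2 = (1.4019, -8.4282, 1.0000)
after link 3: o_3 = (0.7859, -9.3612, 0.1340)

0.786 -9.361 0.134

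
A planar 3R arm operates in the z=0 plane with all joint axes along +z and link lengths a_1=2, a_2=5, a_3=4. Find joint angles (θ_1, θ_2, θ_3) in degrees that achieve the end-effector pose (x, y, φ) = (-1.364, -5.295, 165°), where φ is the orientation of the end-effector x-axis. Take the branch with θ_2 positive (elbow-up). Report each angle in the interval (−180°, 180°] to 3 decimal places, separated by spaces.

-90.001 29.998 -134.997

wrist centre = target − a_3·(cos φ, sin φ) = (2.4997, -6.3303)
cos θ_2 = (46.3209−2²−5²)/(2·2·5) = 0.8660; θ_2 = 29.9977° (elbow-up)
β = atan2(-6.3303,2.4997) = -68.4519°; ψ = atan2(2.4998,6.3302) = 21.5492°
θ_1 = β − ψ = -90.0011°
θ_3 = φ − θ_1 − θ_2 = -134.9966° (wrapped to (-180°,180°])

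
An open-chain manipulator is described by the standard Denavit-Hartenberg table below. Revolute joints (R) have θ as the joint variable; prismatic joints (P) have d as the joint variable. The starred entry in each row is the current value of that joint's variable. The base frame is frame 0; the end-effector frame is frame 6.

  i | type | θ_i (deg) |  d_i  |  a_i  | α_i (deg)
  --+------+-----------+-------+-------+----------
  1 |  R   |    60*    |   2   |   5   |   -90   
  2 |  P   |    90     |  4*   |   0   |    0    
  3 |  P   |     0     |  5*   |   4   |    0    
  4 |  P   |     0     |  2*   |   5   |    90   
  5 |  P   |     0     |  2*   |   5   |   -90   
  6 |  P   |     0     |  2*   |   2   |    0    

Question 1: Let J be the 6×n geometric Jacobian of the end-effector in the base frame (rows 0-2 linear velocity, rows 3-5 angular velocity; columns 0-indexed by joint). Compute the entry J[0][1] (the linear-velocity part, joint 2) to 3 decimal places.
-0.866

prismatic axis z_1 = (-0.8660,0.5000,0.0000)
J_v[:, 1] = z_1; J_ω[:, 1] = (0,0,0)
entry J[0][1] = -0.8660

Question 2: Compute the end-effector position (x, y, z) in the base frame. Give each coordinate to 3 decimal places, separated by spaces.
-7.758 12.562 -14.000

after link 1: o_1 = (2.5000, 4.3301, 2.0000)
after link 2: o_2 = (-0.9641, 6.3301, 2.0000)
after link 3: o_3 = (-5.2942, 8.8301, -2.0000)
after link 4: o_4 = (-7.0263, 9.8301, -7.0000)
after link 5: o_5 = (-6.0263, 11.5622, -12.0000)
after link 6: o_6 = (-7.7583, 12.5622, -14.0000)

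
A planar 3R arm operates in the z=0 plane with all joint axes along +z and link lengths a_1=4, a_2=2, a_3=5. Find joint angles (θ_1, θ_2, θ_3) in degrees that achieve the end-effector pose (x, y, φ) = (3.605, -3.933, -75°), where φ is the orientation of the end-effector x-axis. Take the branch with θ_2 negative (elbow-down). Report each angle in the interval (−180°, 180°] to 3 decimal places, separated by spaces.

45.002 -149.995 29.993

wrist centre = target − a_3·(cos φ, sin φ) = (2.3109, 0.8966)
cos θ_2 = (6.1442−4²−2²)/(2·4·2) = -0.8660; θ_2 = -149.9955° (elbow-down)
β = atan2(0.8966,2.3109) = 21.2062°; ψ = atan2(-1.0001,2.2680) = -23.7961°
θ_1 = β − ψ = 45.0023°
θ_3 = φ − θ_1 − θ_2 = 29.9931° (wrapped to (-180°,180°])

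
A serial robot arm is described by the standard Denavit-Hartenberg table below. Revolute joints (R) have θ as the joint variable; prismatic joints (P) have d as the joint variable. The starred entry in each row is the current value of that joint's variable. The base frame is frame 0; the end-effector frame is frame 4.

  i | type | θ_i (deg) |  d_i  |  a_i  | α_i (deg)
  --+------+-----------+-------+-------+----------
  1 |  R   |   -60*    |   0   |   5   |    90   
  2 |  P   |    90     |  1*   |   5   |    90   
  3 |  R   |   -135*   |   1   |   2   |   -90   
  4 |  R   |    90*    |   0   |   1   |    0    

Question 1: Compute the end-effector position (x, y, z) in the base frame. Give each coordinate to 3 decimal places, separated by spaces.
2.859 -4.123 3.586

after link 1: o_1 = (2.5000, -4.3301, 0.0000)
after link 2: o_2 = (1.6340, -4.8301, 5.0000)
after link 3: o_3 = (3.3587, -4.9890, 3.5858)
after link 4: o_4 = (2.8587, -4.1230, 3.5858)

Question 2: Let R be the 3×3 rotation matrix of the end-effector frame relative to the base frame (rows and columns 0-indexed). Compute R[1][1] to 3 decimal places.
-0.354

End-effector y-axis (col 1 of R) = (-0.6124,-0.3536,0.7071)
R[1][1] = -0.3536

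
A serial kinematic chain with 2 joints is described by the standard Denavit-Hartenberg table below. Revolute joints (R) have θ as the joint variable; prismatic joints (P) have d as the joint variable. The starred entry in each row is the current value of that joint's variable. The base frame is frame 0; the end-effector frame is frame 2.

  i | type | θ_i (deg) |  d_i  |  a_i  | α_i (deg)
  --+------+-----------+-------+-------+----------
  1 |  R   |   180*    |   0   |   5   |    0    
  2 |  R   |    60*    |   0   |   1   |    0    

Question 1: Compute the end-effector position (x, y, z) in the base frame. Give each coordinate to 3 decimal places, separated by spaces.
-5.500 -0.866 0.000

after link 1: o_1 = (-5.0000, 0.0000, 0.0000)
after link 2: o_2 = (-5.5000, -0.8660, 0.0000)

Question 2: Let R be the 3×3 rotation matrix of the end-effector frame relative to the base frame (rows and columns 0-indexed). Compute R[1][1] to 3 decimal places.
-0.500

End-effector y-axis (col 1 of R) = (0.8660,-0.5000,0.0000)
R[1][1] = -0.5000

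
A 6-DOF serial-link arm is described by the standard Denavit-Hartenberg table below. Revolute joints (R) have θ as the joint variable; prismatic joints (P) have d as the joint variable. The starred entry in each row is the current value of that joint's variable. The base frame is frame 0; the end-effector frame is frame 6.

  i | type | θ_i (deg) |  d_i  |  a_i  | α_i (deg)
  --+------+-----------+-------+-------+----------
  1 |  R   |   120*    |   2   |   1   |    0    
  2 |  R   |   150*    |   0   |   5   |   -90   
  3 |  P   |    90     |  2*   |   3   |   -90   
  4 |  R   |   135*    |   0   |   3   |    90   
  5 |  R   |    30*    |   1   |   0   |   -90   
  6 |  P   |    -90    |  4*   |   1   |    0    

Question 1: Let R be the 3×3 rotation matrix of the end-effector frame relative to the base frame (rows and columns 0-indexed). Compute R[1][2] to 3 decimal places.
End-effector z-axis (col 2 of R) = (0.3536,0.8660,-0.3536)
R[1][2] = 0.8660

0.866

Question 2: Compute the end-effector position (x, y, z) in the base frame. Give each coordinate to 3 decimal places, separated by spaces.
after link 1: o_1 = (-0.5000, 0.8660, 2.0000)
after link 2: o_2 = (-0.5000, -4.1340, 2.0000)
after link 3: o_3 = (1.5000, -4.1340, -1.0000)
after link 4: o_4 = (-0.6213, -4.1340, 1.1213)
after link 5: o_5 = (-1.3284, -4.1340, 0.4142)
after link 6: o_6 = (-0.6213, -0.6699, -1.7071)

-0.621 -0.670 -1.707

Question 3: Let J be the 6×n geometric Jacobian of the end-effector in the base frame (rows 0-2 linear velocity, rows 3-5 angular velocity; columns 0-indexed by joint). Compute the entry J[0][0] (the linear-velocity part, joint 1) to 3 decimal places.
0.670

axis z_0 = ẑ; lever o_n−o_0 = (-0.6213,-0.6699,-1.7071)
cross product → J_v[:, 0] = (0.6699,-0.6213,0.0000)
J_ω[:, 0] = z_0
entry J[0][0] = 0.6699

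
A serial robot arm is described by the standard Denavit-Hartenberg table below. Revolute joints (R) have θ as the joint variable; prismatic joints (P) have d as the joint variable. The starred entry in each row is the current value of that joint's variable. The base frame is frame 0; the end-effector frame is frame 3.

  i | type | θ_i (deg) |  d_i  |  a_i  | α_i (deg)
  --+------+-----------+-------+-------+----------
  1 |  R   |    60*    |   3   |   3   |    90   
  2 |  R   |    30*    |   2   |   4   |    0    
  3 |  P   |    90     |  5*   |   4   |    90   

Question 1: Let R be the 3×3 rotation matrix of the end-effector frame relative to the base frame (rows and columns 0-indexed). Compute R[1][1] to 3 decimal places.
-0.500

End-effector y-axis (col 1 of R) = (0.8660,-0.5000,0.0000)
R[1][1] = -0.5000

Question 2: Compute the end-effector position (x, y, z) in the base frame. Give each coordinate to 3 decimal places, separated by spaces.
8.294 0.366 8.464

after link 1: o_1 = (1.5000, 2.5981, 3.0000)
after link 2: o_2 = (4.9641, 4.5981, 5.0000)
after link 3: o_3 = (8.2942, 0.3660, 8.4641)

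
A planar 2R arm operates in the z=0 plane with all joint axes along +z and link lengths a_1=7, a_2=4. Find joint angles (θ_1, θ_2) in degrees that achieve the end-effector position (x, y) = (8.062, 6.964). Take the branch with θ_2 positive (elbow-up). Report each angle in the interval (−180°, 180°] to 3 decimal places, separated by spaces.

29.997 30.009

cos θ_2 = (113.4931−7²−4²)/(2·7·4) = 0.8659; θ_2 = 30.0088° (elbow-up)
β = atan2(6.9640,8.0620) = 40.8206°; ψ = atan2(2.0005,10.4638) = 10.8235°
θ_1 = β − ψ = 29.9971°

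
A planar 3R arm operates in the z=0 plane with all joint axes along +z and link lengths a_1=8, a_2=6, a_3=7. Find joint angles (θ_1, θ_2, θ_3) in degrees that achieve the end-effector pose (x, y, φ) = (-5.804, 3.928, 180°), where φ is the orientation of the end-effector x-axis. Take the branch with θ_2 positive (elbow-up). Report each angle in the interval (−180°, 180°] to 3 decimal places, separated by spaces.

26.131 150.002 3.867

wrist centre = target − a_3·(cos φ, sin φ) = (1.1960, 3.9280)
cos θ_2 = (16.8596−8²−6²)/(2·8·6) = -0.8660; θ_2 = 150.0023° (elbow-up)
β = atan2(3.9280,1.1960) = 73.0655°; ψ = atan2(2.9998,2.8037) = 46.9349°
θ_1 = β − ψ = 26.1306°
θ_3 = φ − θ_1 − θ_2 = 3.8671° (wrapped to (-180°,180°])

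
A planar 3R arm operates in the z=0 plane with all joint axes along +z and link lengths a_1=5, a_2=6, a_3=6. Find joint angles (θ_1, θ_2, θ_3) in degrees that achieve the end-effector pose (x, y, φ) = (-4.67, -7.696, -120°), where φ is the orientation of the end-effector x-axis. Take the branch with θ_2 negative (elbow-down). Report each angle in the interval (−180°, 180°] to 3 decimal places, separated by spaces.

wrist centre = target − a_3·(cos φ, sin φ) = (-1.6700, -2.4998)
cos θ_2 = (9.0381−5²−6²)/(2·5·6) = -0.8660; θ_2 = -150.0006° (elbow-down)
β = atan2(-2.4998,-1.6700) = -123.7445°; ψ = atan2(-2.9999,-0.1962) = -93.7416°
θ_1 = β − ψ = -30.0029°
θ_3 = φ − θ_1 − θ_2 = 60.0036° (wrapped to (-180°,180°])

-30.003 -150.001 60.004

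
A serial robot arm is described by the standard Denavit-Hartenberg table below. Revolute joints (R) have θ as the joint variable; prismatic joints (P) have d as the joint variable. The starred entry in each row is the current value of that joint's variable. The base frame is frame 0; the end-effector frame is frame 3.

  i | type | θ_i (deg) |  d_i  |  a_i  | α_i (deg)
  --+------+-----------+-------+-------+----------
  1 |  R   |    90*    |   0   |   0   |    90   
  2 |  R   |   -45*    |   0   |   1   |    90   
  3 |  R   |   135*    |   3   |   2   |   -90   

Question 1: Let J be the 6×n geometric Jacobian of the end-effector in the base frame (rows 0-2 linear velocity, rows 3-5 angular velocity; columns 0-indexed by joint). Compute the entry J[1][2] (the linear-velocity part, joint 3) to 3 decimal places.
-1.000

axis z_2 = (0.0000,-0.7071,-0.7071); lever o_n−o_2 = (1.4142,-3.1213,-1.1213)
cross product → J_v[:, 2] = (-1.4142,-1.0000,1.0000)
J_ω[:, 2] = z_2
entry J[1][2] = -1.0000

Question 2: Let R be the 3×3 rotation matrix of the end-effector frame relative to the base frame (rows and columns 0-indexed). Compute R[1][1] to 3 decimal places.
End-effector y-axis (col 1 of R) = (-0.0000,0.7071,0.7071)
R[1][1] = 0.7071

0.707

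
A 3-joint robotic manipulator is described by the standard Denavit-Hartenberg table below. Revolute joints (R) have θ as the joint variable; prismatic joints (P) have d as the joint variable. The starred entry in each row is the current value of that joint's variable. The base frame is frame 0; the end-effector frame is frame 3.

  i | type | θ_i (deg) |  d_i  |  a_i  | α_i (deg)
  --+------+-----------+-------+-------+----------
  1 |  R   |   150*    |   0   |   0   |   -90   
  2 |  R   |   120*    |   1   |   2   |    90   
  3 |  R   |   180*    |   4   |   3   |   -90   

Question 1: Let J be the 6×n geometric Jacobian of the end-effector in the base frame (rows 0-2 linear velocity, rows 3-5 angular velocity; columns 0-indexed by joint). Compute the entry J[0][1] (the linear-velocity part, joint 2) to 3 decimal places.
axis z_1 = (-0.5000,-0.8660,0.0000); lever o_n−o_1 = (-3.9330,1.1160,-1.1340)
cross product → J_v[:, 1] = (0.9821,-0.5670,-3.9641)
J_ω[:, 1] = z_1
entry J[0][1] = 0.9821

0.982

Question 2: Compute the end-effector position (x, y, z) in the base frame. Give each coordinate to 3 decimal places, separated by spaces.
after link 1: o_1 = (0.0000, 0.0000, 0.0000)
after link 2: o_2 = (0.3660, -1.3660, -1.7321)
after link 3: o_3 = (-3.9330, 1.1160, -1.1340)

-3.933 1.116 -1.134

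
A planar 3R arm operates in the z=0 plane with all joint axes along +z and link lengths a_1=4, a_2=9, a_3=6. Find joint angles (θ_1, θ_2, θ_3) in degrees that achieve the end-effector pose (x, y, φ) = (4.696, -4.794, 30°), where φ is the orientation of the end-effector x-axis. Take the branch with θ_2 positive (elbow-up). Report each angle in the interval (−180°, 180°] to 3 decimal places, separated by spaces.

172.655 120.003 97.342

wrist centre = target − a_3·(cos φ, sin φ) = (-0.5002, -7.7940)
cos θ_2 = (60.9966−4²−9²)/(2·4·9) = -0.5000; θ_2 = 120.0031° (elbow-up)
β = atan2(-7.7940,-0.5002) = -93.6717°; ψ = atan2(7.7940,-0.5004) = 93.6737°
θ_1 = β − ψ = -187.3455°
θ_3 = φ − θ_1 − θ_2 = 97.3423° (wrapped to (-180°,180°])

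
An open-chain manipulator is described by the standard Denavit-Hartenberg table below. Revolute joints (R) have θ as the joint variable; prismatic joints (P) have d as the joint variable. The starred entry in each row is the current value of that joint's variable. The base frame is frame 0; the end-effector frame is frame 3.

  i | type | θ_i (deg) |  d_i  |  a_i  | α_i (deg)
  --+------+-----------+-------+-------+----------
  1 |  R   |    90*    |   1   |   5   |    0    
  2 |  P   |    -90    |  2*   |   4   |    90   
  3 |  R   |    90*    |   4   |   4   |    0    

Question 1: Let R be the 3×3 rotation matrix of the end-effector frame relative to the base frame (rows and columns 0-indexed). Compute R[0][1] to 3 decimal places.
-1.000

End-effector y-axis (col 1 of R) = (-1.0000,0.0000,0.0000)
R[0][1] = -1.0000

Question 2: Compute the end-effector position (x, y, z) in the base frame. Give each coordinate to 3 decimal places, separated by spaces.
after link 1: o_1 = (0.0000, 5.0000, 1.0000)
after link 2: o_2 = (4.0000, 5.0000, 3.0000)
after link 3: o_3 = (4.0000, 1.0000, 7.0000)

4.000 1.000 7.000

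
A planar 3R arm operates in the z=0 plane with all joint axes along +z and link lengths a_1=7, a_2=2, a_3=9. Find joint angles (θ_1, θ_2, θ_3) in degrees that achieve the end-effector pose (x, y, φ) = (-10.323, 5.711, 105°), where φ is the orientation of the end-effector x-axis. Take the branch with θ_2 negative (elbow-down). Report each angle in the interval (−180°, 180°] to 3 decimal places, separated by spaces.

-149.996 -45.019 -59.985

wrist centre = target − a_3·(cos φ, sin φ) = (-7.9936, -2.9823)
cos θ_2 = (72.7924−7²−2²)/(2·7·2) = 0.7069; θ_2 = -45.0191° (elbow-down)
β = atan2(-2.9823,-7.9936) = -159.5400°; ψ = atan2(-1.4147,8.4137) = -9.5444°
θ_1 = β − ψ = -149.9956°
θ_3 = φ − θ_1 − θ_2 = -59.9853° (wrapped to (-180°,180°])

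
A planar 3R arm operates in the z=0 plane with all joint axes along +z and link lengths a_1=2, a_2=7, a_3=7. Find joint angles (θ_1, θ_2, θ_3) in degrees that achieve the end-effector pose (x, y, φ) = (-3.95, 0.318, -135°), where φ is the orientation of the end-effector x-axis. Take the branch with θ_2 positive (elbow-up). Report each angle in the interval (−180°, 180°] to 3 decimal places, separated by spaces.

-60.012 150.011 135.001

wrist centre = target − a_3·(cos φ, sin φ) = (0.9997, 5.2677)
cos θ_2 = (28.7487−2²−7²)/(2·2·7) = -0.8661; θ_2 = 150.0108° (elbow-up)
β = atan2(5.2677,0.9997) = 79.2538°; ψ = atan2(3.4989,-4.0628) = 139.2654°
θ_1 = β − ψ = -60.0116°
θ_3 = φ − θ_1 − θ_2 = 135.0008° (wrapped to (-180°,180°])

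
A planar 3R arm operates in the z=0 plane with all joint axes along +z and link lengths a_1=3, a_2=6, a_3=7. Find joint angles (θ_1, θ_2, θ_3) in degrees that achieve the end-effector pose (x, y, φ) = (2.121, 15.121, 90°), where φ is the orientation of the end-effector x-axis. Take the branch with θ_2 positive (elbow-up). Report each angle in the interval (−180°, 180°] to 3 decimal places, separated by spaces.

wrist centre = target − a_3·(cos φ, sin φ) = (2.1210, 8.1210)
cos θ_2 = (70.4493−3²−6²)/(2·3·6) = 0.7069; θ_2 = 45.0148° (elbow-up)
β = atan2(8.1210,2.1210) = 75.3628°; ψ = atan2(4.2437,7.2415) = 30.3714°
θ_1 = β − ψ = 44.9913°
θ_3 = φ − θ_1 − θ_2 = -0.0061° (wrapped to (-180°,180°])

44.991 45.015 -0.006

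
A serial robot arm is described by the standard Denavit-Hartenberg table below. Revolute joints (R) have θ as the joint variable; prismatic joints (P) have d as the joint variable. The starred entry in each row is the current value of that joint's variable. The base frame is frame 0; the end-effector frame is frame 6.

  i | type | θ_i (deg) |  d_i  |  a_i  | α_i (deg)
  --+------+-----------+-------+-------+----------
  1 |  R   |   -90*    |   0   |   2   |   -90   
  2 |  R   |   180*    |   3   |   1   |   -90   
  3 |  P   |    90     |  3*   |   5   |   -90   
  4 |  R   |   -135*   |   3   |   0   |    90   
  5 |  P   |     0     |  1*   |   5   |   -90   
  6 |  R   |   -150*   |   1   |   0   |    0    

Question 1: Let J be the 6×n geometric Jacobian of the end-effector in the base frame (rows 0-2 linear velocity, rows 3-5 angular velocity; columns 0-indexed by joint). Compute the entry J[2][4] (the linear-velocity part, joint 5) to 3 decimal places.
-0.707

prismatic axis z_4 = (0.7071,-0.0000,-0.7071)
J_v[:, 4] = z_4; J_ω[:, 4] = (0,0,0)
entry J[2][4] = -0.7071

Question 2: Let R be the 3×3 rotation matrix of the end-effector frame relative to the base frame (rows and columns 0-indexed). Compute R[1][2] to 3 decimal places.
End-effector z-axis (col 2 of R) = (-0.0000,-1.0000,0.0000)
R[1][2] = -1.0000

-1.000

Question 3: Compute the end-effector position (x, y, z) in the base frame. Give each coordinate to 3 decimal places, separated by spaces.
after link 1: o_1 = (0.0000, -2.0000, 0.0000)
after link 2: o_2 = (3.0000, -1.0000, 0.0000)
after link 3: o_3 = (-2.0000, -1.0000, 3.0000)
after link 4: o_4 = (-2.0000, -4.0000, 3.0000)
after link 5: o_5 = (2.2426, -4.0000, 5.8284)
after link 6: o_6 = (2.2426, -5.0000, 5.8284)

2.243 -5.000 5.828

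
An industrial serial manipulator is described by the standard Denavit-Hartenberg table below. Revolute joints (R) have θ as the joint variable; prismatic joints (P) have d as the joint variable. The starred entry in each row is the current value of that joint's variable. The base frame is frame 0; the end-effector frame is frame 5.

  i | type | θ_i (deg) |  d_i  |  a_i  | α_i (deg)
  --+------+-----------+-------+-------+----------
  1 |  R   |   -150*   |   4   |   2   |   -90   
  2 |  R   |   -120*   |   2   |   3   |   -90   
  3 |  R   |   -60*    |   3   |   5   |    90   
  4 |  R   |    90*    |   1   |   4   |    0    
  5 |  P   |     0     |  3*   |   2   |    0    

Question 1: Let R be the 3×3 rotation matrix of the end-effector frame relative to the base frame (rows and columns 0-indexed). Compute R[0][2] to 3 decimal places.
-0.125

End-effector z-axis (col 2 of R) = (-0.1250,-0.6495,-0.7500)
R[0][2] = -0.1250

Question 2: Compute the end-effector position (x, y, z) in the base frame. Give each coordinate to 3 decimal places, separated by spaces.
after link 1: o_1 = (-1.7321, -1.0000, 4.0000)
after link 2: o_2 = (0.5670, -1.9821, 6.5981)
after link 3: o_3 = (1.5646, -6.4061, 10.2631)
after link 4: o_4 = (-1.5604, -8.7877, 11.5131)
after link 5: o_5 = (-3.4354, -11.6022, 10.2631)

-3.435 -11.602 10.263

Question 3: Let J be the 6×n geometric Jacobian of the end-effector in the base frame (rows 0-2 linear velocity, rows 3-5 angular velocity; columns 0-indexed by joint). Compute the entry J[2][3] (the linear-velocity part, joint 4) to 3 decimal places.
-2.598

axis z_3 = (-0.1250,-0.6495,-0.7500); lever o_n−o_3 = (-5.0000,-5.1962,0.0000)
cross product → J_v[:, 3] = (-3.8971,3.7500,-2.5981)
J_ω[:, 3] = z_3
entry J[2][3] = -2.5981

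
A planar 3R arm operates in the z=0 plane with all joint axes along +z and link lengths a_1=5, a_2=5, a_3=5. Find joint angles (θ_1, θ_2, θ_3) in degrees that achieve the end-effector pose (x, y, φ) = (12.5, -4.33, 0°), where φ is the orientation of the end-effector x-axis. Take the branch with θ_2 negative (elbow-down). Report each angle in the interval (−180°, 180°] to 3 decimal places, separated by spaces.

0.001 -60.001 60.000

wrist centre = target − a_3·(cos φ, sin φ) = (7.5000, -4.3300)
cos θ_2 = (74.9989−5²−5²)/(2·5·5) = 0.5000; θ_2 = -60.0015° (elbow-down)
β = atan2(-4.3300,7.5000) = -29.9993°; ψ = atan2(-4.3302,7.4999) = -30.0007°
θ_1 = β − ψ = 0.0015°
θ_3 = φ − θ_1 − θ_2 = 60.0000° (wrapped to (-180°,180°])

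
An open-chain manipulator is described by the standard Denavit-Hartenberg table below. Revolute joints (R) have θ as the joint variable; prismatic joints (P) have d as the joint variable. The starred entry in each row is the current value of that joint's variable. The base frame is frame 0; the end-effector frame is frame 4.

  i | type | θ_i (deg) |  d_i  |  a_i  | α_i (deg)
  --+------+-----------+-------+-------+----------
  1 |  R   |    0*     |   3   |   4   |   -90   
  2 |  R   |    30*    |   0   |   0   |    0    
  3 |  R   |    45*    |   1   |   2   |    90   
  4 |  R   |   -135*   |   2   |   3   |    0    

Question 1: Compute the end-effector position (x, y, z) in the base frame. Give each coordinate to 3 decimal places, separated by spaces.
after link 1: o_1 = (4.0000, 0.0000, 3.0000)
after link 2: o_2 = (4.0000, 0.0000, 3.0000)
after link 3: o_3 = (4.5176, 1.0000, 1.0681)
after link 4: o_4 = (5.9005, -1.1213, 3.6348)

5.900 -1.121 3.635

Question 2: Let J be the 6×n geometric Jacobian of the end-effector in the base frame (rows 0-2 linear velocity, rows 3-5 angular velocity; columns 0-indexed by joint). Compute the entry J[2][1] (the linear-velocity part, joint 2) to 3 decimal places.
-1.900

axis z_1 = (0.0000,1.0000,0.0000); lever o_n−o_1 = (1.9005,-1.1213,0.6348)
cross product → J_v[:, 1] = (0.6348,0.0000,-1.9005)
J_ω[:, 1] = z_1
entry J[2][1] = -1.9005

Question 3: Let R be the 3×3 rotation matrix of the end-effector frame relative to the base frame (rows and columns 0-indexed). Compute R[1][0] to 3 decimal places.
End-effector x-axis (col 0 of R) = (-0.1830,-0.7071,0.6830)
R[1][0] = -0.7071

-0.707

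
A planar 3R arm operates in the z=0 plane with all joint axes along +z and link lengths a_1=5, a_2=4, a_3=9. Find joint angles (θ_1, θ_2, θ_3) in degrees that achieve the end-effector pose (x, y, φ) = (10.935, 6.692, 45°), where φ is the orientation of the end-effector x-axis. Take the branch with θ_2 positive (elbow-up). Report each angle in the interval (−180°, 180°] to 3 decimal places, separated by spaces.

-45.001 119.997 -29.996

wrist centre = target − a_3·(cos φ, sin φ) = (4.5710, 0.3280)
cos θ_2 = (21.0020−5²−4²)/(2·5·4) = -0.4999; θ_2 = 119.9967° (elbow-up)
β = atan2(0.3280,4.5710) = 4.1048°; ψ = atan2(3.4642,3.0002) = 49.1057°
θ_1 = β − ψ = -45.0009°
θ_3 = φ − θ_1 − θ_2 = -29.9958° (wrapped to (-180°,180°])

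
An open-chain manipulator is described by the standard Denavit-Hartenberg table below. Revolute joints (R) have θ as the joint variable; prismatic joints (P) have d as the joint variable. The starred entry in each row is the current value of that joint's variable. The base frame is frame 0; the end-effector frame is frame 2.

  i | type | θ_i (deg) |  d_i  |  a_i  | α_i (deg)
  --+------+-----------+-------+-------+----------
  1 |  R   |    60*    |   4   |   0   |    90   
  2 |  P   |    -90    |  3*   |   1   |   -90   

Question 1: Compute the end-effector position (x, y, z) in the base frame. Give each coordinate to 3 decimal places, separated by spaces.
after link 1: o_1 = (0.0000, 0.0000, 4.0000)
after link 2: o_2 = (2.5981, -1.5000, 3.0000)

2.598 -1.500 3.000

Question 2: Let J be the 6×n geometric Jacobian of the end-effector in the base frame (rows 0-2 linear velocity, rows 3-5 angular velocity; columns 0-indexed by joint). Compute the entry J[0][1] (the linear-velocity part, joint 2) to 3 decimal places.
0.866

prismatic axis z_1 = (0.8660,-0.5000,0.0000)
J_v[:, 1] = z_1; J_ω[:, 1] = (0,0,0)
entry J[0][1] = 0.8660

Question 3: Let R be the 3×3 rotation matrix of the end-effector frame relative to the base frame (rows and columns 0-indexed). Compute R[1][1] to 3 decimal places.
0.500

End-effector y-axis (col 1 of R) = (-0.8660,0.5000,-0.0000)
R[1][1] = 0.5000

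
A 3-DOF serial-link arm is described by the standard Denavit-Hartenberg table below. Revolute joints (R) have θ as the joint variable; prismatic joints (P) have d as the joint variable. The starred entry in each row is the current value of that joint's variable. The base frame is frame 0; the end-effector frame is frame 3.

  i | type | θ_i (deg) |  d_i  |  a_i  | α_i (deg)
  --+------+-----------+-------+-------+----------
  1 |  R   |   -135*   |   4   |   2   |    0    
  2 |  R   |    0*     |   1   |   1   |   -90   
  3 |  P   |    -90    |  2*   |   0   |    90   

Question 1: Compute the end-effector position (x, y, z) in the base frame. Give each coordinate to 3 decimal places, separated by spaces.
after link 1: o_1 = (-1.4142, -1.4142, 4.0000)
after link 2: o_2 = (-2.1213, -2.1213, 5.0000)
after link 3: o_3 = (-0.7071, -3.5355, 5.0000)

-0.707 -3.536 5.000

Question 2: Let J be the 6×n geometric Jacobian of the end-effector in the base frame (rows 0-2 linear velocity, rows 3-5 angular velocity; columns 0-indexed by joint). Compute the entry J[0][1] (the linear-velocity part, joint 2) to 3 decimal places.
axis z_1 = (0.0000,0.0000,1.0000); lever o_n−o_1 = (0.7071,-2.1213,1.0000)
cross product → J_v[:, 1] = (2.1213,0.7071,-0.0000)
J_ω[:, 1] = z_1
entry J[0][1] = 2.1213

2.121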